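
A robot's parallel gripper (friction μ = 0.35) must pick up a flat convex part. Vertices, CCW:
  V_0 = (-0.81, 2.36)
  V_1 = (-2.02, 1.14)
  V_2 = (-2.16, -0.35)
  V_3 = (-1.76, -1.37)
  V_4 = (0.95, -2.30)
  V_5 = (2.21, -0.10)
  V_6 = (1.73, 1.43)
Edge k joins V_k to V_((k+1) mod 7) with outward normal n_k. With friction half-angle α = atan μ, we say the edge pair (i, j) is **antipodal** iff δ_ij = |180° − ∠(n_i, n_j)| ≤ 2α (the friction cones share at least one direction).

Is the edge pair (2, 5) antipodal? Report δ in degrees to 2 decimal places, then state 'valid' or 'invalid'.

δ = 3.99°, valid

α = atan 0.35 = 19.29°;  2α = 38.58°
edge 2: e_2 = (+0.40, -1.02);  n_2 = (-0.9310, -0.3651)
edge 5: e_5 = (-0.48, +1.53);  n_5 = (+0.9541, +0.2993)
∠(n_2, n_5) = 176.01°
δ = |180° − 176.01°| = 3.99°
3.99° ≤ 2α = 38.58°  →  valid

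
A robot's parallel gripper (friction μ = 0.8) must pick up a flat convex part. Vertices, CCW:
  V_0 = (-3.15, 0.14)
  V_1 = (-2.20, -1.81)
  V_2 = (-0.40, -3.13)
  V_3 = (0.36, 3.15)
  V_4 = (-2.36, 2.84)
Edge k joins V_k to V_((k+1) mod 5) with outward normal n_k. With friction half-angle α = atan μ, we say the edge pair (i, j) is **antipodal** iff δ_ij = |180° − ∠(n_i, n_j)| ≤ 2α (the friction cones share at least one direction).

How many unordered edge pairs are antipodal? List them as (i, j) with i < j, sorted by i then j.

count = 6; pairs: (0,2), (0,3), (1,2), (1,3), (2,3), (2,4)

α = atan 0.8 = 38.66°;  2α = 77.32°
n_0 = (-0.8990, -0.4380)
n_1 = (-0.5914, -0.8064)
n_2 = (+0.9928, -0.1201)
n_3 = (-0.1132, +0.9936)
n_4 = (-0.9598, +0.2808)
  (0,1): δ = 152.23°  ·
  (0,2): δ = 32.87°  ✓
  (0,3): δ = 70.53°  ✓
  (0,4): δ = 137.72°  ·
  (1,2): δ = 60.65°  ✓
  (1,3): δ = 42.76°  ✓
  (1,4): δ = 109.94°  ·
  (2,3): δ = 76.60°  ✓
  (2,4): δ = 9.41°  ✓
  (3,4): δ = 112.81°  ·
antipodal pairs: 6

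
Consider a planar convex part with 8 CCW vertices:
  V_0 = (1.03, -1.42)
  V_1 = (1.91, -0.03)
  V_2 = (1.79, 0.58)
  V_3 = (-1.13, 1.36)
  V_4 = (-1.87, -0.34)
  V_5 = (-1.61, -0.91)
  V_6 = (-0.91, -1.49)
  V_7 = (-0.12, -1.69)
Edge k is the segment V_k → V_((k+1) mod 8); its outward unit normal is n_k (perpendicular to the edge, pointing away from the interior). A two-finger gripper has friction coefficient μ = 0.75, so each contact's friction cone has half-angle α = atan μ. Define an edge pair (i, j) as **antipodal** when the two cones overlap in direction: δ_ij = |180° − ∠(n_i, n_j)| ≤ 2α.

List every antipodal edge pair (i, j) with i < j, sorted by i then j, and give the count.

α = atan 0.75 = 36.87°;  2α = 73.74°
n_0 = (+0.8449, -0.5349)
n_1 = (+0.9812, +0.1930)
n_2 = (+0.2581, +0.9661)
n_3 = (-0.9169, +0.3991)
n_4 = (-0.9098, -0.4150)
n_5 = (-0.6380, -0.7700)
n_6 = (-0.2454, -0.9694)
n_7 = (+0.2286, -0.9735)
  (0,1): δ = 136.53°  ·
  (0,2): δ = 72.62°  ✓
  (0,3): δ = 8.81°  ✓
  (0,4): δ = 56.86°  ✓
  (0,5): δ = 82.69°  ·
  (0,6): δ = 108.13°  ·
  (0,7): δ = 135.55°  ·
  (1,2): δ = 116.09°  ·
  (1,3): δ = 34.65°  ✓
  (1,4): δ = 13.39°  ✓
  (1,5): δ = 39.23°  ✓
  (1,6): δ = 64.66°  ✓
  (1,7): δ = 92.08°  ·
  (2,3): δ = 98.57°  ·
  (2,4): δ = 50.52°  ✓
  (2,5): δ = 24.69°  ✓
  (2,6): δ = 0.75°  ✓
  (2,7): δ = 28.17°  ✓
  (3,4): δ = 131.96°  ·
  (3,5): δ = 106.12°  ·
  (3,6): δ = 80.68°  ·
  (3,7): δ = 53.26°  ✓
  (4,5): δ = 154.16°  ·
  (4,6): δ = 128.73°  ·
  (4,7): δ = 101.31°  ·
  (5,6): δ = 154.56°  ·
  (5,7): δ = 127.14°  ·
  (6,7): δ = 152.58°  ·
antipodal pairs: 12

count = 12; pairs: (0,2), (0,3), (0,4), (1,3), (1,4), (1,5), (1,6), (2,4), (2,5), (2,6), (2,7), (3,7)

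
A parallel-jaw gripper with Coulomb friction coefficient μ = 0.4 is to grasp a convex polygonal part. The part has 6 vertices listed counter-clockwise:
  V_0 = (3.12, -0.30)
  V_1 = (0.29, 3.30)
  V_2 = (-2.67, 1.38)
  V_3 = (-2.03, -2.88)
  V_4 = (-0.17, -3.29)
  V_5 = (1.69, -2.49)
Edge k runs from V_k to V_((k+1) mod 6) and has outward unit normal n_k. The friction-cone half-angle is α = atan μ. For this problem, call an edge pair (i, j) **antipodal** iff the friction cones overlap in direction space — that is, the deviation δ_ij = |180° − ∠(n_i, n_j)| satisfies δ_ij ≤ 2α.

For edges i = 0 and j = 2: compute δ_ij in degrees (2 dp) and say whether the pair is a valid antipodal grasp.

δ = 29.63°, valid

α = atan 0.4 = 21.80°;  2α = 43.60°
edge 0: e_0 = (-2.83, +3.60);  n_0 = (+0.7862, +0.6180)
edge 2: e_2 = (+0.64, -4.26);  n_2 = (-0.9889, -0.1486)
∠(n_0, n_2) = 150.37°
δ = |180° − 150.37°| = 29.63°
29.63° ≤ 2α = 43.60°  →  valid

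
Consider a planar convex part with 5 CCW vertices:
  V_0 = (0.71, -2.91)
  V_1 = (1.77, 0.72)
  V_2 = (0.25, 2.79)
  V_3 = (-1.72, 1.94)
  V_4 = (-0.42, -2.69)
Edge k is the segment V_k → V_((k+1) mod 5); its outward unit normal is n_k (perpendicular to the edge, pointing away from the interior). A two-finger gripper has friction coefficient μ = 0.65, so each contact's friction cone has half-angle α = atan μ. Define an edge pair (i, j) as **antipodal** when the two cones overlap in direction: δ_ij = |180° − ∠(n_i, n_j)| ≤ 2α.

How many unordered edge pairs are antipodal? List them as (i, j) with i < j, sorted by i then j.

α = atan 0.65 = 33.02°;  2α = 66.05°
n_0 = (+0.9599, -0.2803)
n_1 = (+0.8060, +0.5919)
n_2 = (-0.3962, +0.9182)
n_3 = (-0.9628, -0.2703)
n_4 = (-0.1911, -0.9816)
  (0,1): δ = 127.43°  ·
  (0,2): δ = 50.38°  ✓
  (0,3): δ = 31.96°  ✓
  (0,4): δ = 95.26°  ·
  (1,2): δ = 102.95°  ·
  (1,3): δ = 20.61°  ✓
  (1,4): δ = 42.69°  ✓
  (2,3): δ = 97.66°  ·
  (2,4): δ = 34.36°  ✓
  (3,4): δ = 116.70°  ·
antipodal pairs: 5

count = 5; pairs: (0,2), (0,3), (1,3), (1,4), (2,4)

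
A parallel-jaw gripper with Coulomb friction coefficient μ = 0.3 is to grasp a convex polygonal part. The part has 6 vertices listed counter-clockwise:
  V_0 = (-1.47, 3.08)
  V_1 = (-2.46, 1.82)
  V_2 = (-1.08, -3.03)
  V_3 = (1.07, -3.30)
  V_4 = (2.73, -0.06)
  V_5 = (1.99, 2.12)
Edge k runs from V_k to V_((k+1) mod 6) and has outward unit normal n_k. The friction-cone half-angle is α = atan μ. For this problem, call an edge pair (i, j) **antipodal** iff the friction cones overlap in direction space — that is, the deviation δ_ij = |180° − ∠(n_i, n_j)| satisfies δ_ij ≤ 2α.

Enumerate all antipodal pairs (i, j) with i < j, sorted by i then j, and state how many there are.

count = 3; pairs: (0,3), (1,4), (2,5)

α = atan 0.3 = 16.70°;  2α = 33.40°
n_0 = (-0.7863, +0.6178)
n_1 = (-0.9618, -0.2737)
n_2 = (-0.1246, -0.9922)
n_3 = (+0.8900, -0.4560)
n_4 = (+0.9469, +0.3214)
n_5 = (+0.2674, +0.9636)
  (0,1): δ = 125.96°  ·
  (0,2): δ = 59.00°  ·
  (0,3): δ = 11.03°  ✓
  (0,4): δ = 56.91°  ·
  (0,5): δ = 112.65°  ·
  (1,2): δ = 113.04°  ·
  (1,3): δ = 43.01°  ·
  (1,4): δ = 2.87°  ✓
  (1,5): δ = 58.61°  ·
  (2,3): δ = 109.97°  ·
  (2,4): δ = 64.09°  ·
  (2,5): δ = 8.35°  ✓
  (3,4): δ = 134.12°  ·
  (3,5): δ = 78.38°  ·
  (4,5): δ = 124.26°  ·
antipodal pairs: 3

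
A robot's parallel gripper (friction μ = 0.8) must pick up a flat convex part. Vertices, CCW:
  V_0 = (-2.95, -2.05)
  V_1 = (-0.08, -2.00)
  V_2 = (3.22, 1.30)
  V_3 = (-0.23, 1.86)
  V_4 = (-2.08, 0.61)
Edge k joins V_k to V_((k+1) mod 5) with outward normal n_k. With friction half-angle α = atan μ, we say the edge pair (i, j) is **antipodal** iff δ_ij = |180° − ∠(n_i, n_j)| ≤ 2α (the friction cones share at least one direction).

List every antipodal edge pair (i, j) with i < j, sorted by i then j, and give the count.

count = 6; pairs: (0,2), (0,3), (0,4), (1,2), (1,3), (1,4)

α = atan 0.8 = 38.66°;  2α = 77.32°
n_0 = (+0.0174, -0.9998)
n_1 = (+0.7071, -0.7071)
n_2 = (+0.1602, +0.9871)
n_3 = (-0.5599, +0.8286)
n_4 = (-0.9505, +0.3109)
  (0,1): δ = 136.00°  ·
  (0,2): δ = 10.22°  ✓
  (0,3): δ = 33.05°  ✓
  (0,4): δ = 70.89°  ✓
  (1,2): δ = 54.22°  ✓
  (1,3): δ = 10.95°  ✓
  (1,4): δ = 26.89°  ✓
  (2,3): δ = 136.73°  ·
  (2,4): δ = 98.89°  ·
  (3,4): δ = 142.16°  ·
antipodal pairs: 6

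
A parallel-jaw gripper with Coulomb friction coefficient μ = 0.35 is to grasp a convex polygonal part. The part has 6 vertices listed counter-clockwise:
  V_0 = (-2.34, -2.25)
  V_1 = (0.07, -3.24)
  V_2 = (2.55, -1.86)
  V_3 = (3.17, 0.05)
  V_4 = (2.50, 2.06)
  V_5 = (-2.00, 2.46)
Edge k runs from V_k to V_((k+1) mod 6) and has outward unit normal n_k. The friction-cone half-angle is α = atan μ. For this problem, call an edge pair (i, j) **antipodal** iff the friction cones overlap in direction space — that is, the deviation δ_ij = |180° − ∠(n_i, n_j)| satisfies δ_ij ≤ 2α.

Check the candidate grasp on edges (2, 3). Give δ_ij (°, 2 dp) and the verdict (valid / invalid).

δ = 143.58°, invalid

α = atan 0.35 = 19.29°;  2α = 38.58°
edge 2: e_2 = (+0.62, +1.91);  n_2 = (+0.9511, -0.3087)
edge 3: e_3 = (-0.67, +2.01);  n_3 = (+0.9487, +0.3162)
∠(n_2, n_3) = 36.42°
δ = |180° − 36.42°| = 143.58°
143.58° > 2α = 38.58°  →  invalid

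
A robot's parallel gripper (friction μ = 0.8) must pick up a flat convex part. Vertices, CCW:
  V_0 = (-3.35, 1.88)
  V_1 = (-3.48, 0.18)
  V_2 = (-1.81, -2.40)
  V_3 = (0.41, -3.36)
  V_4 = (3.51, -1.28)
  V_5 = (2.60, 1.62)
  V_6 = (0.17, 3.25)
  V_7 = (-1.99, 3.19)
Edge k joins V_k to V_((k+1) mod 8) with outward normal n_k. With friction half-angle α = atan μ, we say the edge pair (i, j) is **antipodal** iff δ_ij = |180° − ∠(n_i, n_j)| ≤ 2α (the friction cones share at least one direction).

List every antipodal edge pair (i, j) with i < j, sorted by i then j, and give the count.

count = 14; pairs: (0,3), (0,4), (0,5), (1,4), (1,5), (1,6), (2,4), (2,5), (2,6), (2,7), (3,5), (3,6), (3,7), (4,7)

α = atan 0.8 = 38.66°;  2α = 77.32°
n_0 = (-0.9971, +0.0762)
n_1 = (-0.8395, -0.5434)
n_2 = (-0.3969, -0.9179)
n_3 = (+0.5572, -0.8304)
n_4 = (+0.9541, +0.2994)
n_5 = (+0.5571, +0.8305)
n_6 = (-0.0278, +0.9996)
n_7 = (-0.6937, +0.7202)
  (0,1): δ = 142.71°  ·
  (0,2): δ = 109.01°  ·
  (0,3): δ = 51.77°  ✓
  (0,4): δ = 21.79°  ✓
  (0,5): δ = 60.52°  ✓
  (0,6): δ = 95.96°  ·
  (0,7): δ = 138.30°  ·
  (1,2): δ = 146.30°  ·
  (1,3): δ = 89.05°  ·
  (1,4): δ = 15.49°  ✓
  (1,5): δ = 23.23°  ✓
  (1,6): δ = 58.68°  ✓
  (1,7): δ = 101.01°  ·
  (2,3): δ = 122.75°  ·
  (2,4): δ = 49.19°  ✓
  (2,5): δ = 10.47°  ✓
  (2,6): δ = 24.98°  ✓
  (2,7): δ = 67.31°  ✓
  (3,4): δ = 106.44°  ·
  (3,5): δ = 67.71°  ✓
  (3,6): δ = 32.27°  ✓
  (3,7): δ = 10.07°  ✓
  (4,5): δ = 141.27°  ·
  (4,6): δ = 105.83°  ·
  (4,7): δ = 63.49°  ✓
  (5,6): δ = 144.56°  ·
  (5,7): δ = 102.22°  ·
  (6,7): δ = 137.66°  ·
antipodal pairs: 14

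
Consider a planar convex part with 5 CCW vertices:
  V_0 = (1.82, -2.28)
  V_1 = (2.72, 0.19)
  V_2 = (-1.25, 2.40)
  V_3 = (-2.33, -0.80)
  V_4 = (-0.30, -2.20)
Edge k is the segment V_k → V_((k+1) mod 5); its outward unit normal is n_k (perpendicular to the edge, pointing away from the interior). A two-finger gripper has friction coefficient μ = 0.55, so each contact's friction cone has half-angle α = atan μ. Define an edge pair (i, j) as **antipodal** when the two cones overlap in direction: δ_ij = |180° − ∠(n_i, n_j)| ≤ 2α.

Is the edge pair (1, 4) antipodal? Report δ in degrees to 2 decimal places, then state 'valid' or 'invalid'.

α = atan 0.55 = 28.81°;  2α = 57.62°
edge 1: e_1 = (-3.97, +2.21);  n_1 = (+0.4864, +0.8737)
edge 4: e_4 = (+2.12, -0.08);  n_4 = (-0.0377, -0.9993)
∠(n_1, n_4) = 153.06°
δ = |180° − 153.06°| = 26.94°
26.94° ≤ 2α = 57.62°  →  valid

δ = 26.94°, valid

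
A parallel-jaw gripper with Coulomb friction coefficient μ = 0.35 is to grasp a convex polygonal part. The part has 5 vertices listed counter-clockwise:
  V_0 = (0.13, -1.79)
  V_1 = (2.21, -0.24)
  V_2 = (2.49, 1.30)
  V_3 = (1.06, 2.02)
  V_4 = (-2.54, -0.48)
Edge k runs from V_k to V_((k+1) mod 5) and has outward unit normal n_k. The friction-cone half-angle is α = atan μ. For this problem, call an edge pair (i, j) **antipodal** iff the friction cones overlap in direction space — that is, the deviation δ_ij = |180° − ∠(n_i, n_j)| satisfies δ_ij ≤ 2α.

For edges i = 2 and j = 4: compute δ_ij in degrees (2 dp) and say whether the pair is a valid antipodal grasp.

δ = 0.59°, valid

α = atan 0.35 = 19.29°;  2α = 38.58°
edge 2: e_2 = (-1.43, +0.72);  n_2 = (+0.4497, +0.8932)
edge 4: e_4 = (+2.67, -1.31);  n_4 = (-0.4405, -0.8978)
∠(n_2, n_4) = 179.41°
δ = |180° − 179.41°| = 0.59°
0.59° ≤ 2α = 38.58°  →  valid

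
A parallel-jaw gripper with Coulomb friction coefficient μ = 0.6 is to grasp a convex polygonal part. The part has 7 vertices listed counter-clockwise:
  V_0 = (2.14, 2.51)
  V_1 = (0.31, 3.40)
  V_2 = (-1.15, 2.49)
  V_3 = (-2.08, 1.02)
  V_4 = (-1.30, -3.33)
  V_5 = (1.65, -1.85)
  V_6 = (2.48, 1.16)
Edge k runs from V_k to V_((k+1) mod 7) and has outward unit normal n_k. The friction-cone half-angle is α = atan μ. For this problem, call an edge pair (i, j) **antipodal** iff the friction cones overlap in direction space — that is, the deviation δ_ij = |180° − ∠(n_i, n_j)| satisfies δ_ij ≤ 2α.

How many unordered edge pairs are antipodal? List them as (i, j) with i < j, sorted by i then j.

count = 9; pairs: (0,3), (0,4), (1,4), (1,5), (2,4), (2,5), (2,6), (3,5), (3,6)

α = atan 0.6 = 30.96°;  2α = 61.93°
n_0 = (+0.4374, +0.8993)
n_1 = (-0.5290, +0.8487)
n_2 = (-0.8451, +0.5346)
n_3 = (-0.9843, -0.1765)
n_4 = (+0.4484, -0.8938)
n_5 = (+0.9640, -0.2658)
n_6 = (+0.9697, +0.2442)
  (0,1): δ = 122.13°  ·
  (0,2): δ = 96.38°  ·
  (0,3): δ = 53.90°  ✓
  (0,4): δ = 52.58°  ✓
  (0,5): δ = 100.52°  ·
  (0,6): δ = 130.07°  ·
  (1,2): δ = 154.25°  ·
  (1,3): δ = 111.77°  ·
  (1,4): δ = 5.29°  ✓
  (1,5): δ = 42.65°  ✓
  (1,6): δ = 72.20°  ·
  (2,3): δ = 137.51°  ·
  (2,4): δ = 31.04°  ✓
  (2,5): δ = 16.90°  ✓
  (2,6): δ = 46.46°  ✓
  (3,4): δ = 73.52°  ·
  (3,5): δ = 25.58°  ✓
  (3,6): δ = 3.97°  ✓
  (4,5): δ = 132.06°  ·
  (4,6): δ = 102.51°  ·
  (5,6): δ = 150.45°  ·
antipodal pairs: 9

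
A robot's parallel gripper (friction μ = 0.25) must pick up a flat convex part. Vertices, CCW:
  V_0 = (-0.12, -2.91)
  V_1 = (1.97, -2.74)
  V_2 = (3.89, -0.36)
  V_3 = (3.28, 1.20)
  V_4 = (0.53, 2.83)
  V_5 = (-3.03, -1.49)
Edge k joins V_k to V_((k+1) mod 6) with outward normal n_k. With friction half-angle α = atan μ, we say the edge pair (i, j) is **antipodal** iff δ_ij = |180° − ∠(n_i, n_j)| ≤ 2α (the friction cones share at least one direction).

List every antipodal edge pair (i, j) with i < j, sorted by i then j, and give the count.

α = atan 0.25 = 14.04°;  2α = 28.07°
n_0 = (+0.0811, -0.9967)
n_1 = (+0.7783, -0.6279)
n_2 = (+0.9313, +0.3642)
n_3 = (+0.5099, +0.8602)
n_4 = (-0.7717, +0.6360)
n_5 = (-0.4385, -0.8987)
  (0,1): δ = 133.54°  ·
  (0,2): δ = 73.29°  ·
  (0,3): δ = 35.31°  ·
  (0,4): δ = 45.86°  ·
  (0,5): δ = 149.34°  ·
  (1,2): δ = 119.75°  ·
  (1,3): δ = 81.76°  ·
  (1,4): δ = 0.60°  ✓
  (1,5): δ = 102.88°  ·
  (2,3): δ = 142.01°  ·
  (2,4): δ = 60.85°  ·
  (2,5): δ = 42.63°  ·
  (3,4): δ = 98.83°  ·
  (3,5): δ = 4.65°  ✓
  (4,5): δ = 76.52°  ·
antipodal pairs: 2

count = 2; pairs: (1,4), (3,5)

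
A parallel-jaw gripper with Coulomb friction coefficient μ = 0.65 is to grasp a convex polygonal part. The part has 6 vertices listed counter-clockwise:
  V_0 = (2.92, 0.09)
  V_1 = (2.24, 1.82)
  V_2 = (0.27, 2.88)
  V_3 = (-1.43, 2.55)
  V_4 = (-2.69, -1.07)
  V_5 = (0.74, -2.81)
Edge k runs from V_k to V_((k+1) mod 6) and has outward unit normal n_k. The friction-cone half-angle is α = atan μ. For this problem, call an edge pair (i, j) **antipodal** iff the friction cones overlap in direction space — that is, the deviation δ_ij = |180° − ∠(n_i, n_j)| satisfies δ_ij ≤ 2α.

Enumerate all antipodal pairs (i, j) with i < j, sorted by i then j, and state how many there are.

count = 6; pairs: (0,3), (0,4), (1,4), (2,4), (2,5), (3,5)

α = atan 0.65 = 33.02°;  2α = 66.05°
n_0 = (+0.9307, +0.3658)
n_1 = (+0.4738, +0.8806)
n_2 = (-0.1906, +0.9817)
n_3 = (-0.9444, +0.3287)
n_4 = (-0.4524, -0.8918)
n_5 = (+0.7993, -0.6009)
  (0,1): δ = 139.74°  ·
  (0,2): δ = 100.47°  ·
  (0,3): δ = 40.65°  ✓
  (0,4): δ = 41.64°  ✓
  (0,5): δ = 121.61°  ·
  (1,2): δ = 140.73°  ·
  (1,3): δ = 80.91°  ·
  (1,4): δ = 1.39°  ✓
  (1,5): δ = 81.35°  ·
  (2,3): δ = 120.18°  ·
  (2,4): δ = 37.88°  ✓
  (2,5): δ = 42.08°  ✓
  (3,4): δ = 97.71°  ·
  (3,5): δ = 17.74°  ✓
  (4,5): δ = 100.03°  ·
antipodal pairs: 6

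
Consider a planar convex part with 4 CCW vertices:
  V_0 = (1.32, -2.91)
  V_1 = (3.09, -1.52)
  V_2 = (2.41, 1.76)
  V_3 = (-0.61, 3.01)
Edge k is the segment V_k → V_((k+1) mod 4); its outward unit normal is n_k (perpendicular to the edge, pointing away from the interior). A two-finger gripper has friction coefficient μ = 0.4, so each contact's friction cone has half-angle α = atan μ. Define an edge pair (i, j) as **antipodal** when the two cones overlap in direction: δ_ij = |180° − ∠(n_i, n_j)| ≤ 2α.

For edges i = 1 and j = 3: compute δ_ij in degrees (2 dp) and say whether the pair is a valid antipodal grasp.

α = atan 0.4 = 21.80°;  2α = 43.60°
edge 1: e_1 = (-0.68, +3.28);  n_1 = (+0.9792, +0.2030)
edge 3: e_3 = (+1.93, -5.92);  n_3 = (-0.9508, -0.3100)
∠(n_1, n_3) = 173.66°
δ = |180° − 173.66°| = 6.34°
6.34° ≤ 2α = 43.60°  →  valid

δ = 6.34°, valid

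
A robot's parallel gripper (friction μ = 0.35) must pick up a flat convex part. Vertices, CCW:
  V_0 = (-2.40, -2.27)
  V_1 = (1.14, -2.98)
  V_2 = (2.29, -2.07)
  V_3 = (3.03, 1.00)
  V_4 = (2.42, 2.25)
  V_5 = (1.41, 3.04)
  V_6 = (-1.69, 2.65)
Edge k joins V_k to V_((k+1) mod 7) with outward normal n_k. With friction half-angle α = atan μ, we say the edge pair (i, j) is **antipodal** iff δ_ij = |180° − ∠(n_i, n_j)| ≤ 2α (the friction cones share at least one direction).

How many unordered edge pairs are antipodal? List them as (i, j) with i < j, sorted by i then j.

count = 5; pairs: (0,4), (0,5), (1,5), (2,6), (3,6)

α = atan 0.35 = 19.29°;  2α = 38.58°
n_0 = (-0.1966, -0.9805)
n_1 = (+0.6205, -0.7842)
n_2 = (+0.9722, -0.2343)
n_3 = (+0.8987, +0.4386)
n_4 = (+0.6161, +0.7877)
n_5 = (-0.1248, +0.9922)
n_6 = (-0.9897, +0.1428)
  (0,1): δ = 130.30°  ·
  (0,2): δ = 92.21°  ·
  (0,3): δ = 52.65°  ·
  (0,4): δ = 26.69°  ✓
  (0,5): δ = 18.51°  ✓
  (0,6): δ = 93.13°  ·
  (1,2): δ = 141.91°  ·
  (1,3): δ = 102.34°  ·
  (1,4): δ = 76.39°  ·
  (1,5): δ = 31.18°  ✓
  (1,6): δ = 43.43°  ·
  (2,3): δ = 140.44°  ·
  (2,4): δ = 114.48°  ·
  (2,5): δ = 69.28°  ·
  (2,6): δ = 5.34°  ✓
  (3,4): δ = 154.04°  ·
  (3,5): δ = 108.84°  ·
  (3,6): δ = 34.22°  ✓
  (4,5): δ = 134.80°  ·
  (4,6): δ = 60.18°  ·
  (5,6): δ = 105.38°  ·
antipodal pairs: 5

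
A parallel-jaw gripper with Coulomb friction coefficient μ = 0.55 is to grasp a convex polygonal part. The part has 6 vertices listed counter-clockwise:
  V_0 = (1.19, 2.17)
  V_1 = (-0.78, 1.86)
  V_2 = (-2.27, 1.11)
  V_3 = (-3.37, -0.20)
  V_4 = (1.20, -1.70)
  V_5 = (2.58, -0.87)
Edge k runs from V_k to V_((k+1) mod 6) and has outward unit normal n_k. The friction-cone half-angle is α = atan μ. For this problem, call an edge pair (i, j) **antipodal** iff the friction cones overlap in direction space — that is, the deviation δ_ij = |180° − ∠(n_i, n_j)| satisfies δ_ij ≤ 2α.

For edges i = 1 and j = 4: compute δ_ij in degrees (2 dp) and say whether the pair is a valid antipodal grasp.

δ = 4.31°, valid

α = atan 0.55 = 28.81°;  2α = 57.62°
edge 1: e_1 = (-1.49, -0.75);  n_1 = (-0.4496, +0.8932)
edge 4: e_4 = (+1.38, +0.83);  n_4 = (+0.5154, -0.8569)
∠(n_1, n_4) = 175.69°
δ = |180° − 175.69°| = 4.31°
4.31° ≤ 2α = 57.62°  →  valid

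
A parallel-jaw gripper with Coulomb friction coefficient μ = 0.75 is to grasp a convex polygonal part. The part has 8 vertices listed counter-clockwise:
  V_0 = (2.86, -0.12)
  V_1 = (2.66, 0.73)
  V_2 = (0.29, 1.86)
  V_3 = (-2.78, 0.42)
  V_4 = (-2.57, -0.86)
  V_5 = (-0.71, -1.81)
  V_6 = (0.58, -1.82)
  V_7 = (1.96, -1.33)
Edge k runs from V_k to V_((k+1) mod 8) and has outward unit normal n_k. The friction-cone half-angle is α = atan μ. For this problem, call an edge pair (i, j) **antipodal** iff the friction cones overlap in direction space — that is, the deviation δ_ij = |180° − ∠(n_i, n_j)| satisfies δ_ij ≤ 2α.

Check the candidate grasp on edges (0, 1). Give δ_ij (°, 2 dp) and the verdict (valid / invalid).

δ = 128.73°, invalid

α = atan 0.75 = 36.87°;  2α = 73.74°
edge 0: e_0 = (-0.20, +0.85);  n_0 = (+0.9734, +0.2290)
edge 1: e_1 = (-2.37, +1.13);  n_1 = (+0.4304, +0.9026)
∠(n_0, n_1) = 51.27°
δ = |180° − 51.27°| = 128.73°
128.73° > 2α = 73.74°  →  invalid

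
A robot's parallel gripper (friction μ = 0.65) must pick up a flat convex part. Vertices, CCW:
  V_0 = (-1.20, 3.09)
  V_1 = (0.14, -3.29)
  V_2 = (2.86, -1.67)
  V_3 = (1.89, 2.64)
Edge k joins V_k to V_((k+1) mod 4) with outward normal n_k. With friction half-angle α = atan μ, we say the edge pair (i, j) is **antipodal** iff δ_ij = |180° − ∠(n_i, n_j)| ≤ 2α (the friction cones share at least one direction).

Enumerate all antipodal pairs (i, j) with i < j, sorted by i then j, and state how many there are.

α = atan 0.65 = 33.02°;  2α = 66.05°
n_0 = (-0.9786, -0.2055)
n_1 = (+0.5117, -0.8592)
n_2 = (+0.9756, +0.2196)
n_3 = (+0.1441, +0.9896)
  (0,1): δ = 71.08°  ·
  (0,2): δ = 0.82°  ✓
  (0,3): δ = 69.85°  ·
  (1,2): δ = 108.09°  ·
  (1,3): δ = 39.06°  ✓
  (2,3): δ = 110.97°  ·
antipodal pairs: 2

count = 2; pairs: (0,2), (1,3)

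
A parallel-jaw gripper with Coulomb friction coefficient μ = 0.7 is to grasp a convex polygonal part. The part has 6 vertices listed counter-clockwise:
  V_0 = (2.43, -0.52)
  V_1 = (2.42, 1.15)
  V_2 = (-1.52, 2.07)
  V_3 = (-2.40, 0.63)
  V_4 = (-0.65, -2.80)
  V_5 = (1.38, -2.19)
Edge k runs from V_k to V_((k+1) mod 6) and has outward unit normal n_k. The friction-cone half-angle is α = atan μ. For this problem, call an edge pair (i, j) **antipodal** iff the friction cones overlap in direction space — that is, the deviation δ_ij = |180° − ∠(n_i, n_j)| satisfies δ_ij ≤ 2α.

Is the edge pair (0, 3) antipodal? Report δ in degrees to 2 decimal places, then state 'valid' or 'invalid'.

δ = 26.69°, valid

α = atan 0.7 = 34.99°;  2α = 69.98°
edge 0: e_0 = (-0.01, +1.67);  n_0 = (+1.0000, +0.0060)
edge 3: e_3 = (+1.75, -3.43);  n_3 = (-0.8908, -0.4545)
∠(n_0, n_3) = 153.31°
δ = |180° − 153.31°| = 26.69°
26.69° ≤ 2α = 69.98°  →  valid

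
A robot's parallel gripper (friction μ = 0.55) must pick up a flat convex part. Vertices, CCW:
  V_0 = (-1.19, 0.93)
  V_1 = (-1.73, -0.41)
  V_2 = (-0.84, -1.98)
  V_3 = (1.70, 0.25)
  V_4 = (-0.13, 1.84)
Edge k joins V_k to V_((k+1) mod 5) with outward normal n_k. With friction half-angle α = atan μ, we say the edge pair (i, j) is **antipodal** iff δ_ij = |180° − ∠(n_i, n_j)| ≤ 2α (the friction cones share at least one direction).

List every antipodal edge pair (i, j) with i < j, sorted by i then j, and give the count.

α = atan 0.55 = 28.81°;  2α = 57.62°
n_0 = (-0.9275, +0.3738)
n_1 = (-0.8699, -0.4932)
n_2 = (+0.6598, -0.7515)
n_3 = (+0.6559, +0.7549)
n_4 = (-0.6514, +0.7588)
  (0,1): δ = 128.50°  ·
  (0,2): δ = 26.77°  ✓
  (0,3): δ = 70.96°  ·
  (0,4): δ = 152.59°  ·
  (1,2): δ = 78.27°  ·
  (1,3): δ = 19.47°  ✓
  (1,4): δ = 101.10°  ·
  (2,3): δ = 82.27°  ·
  (2,4): δ = 0.64°  ✓
  (3,4): δ = 98.37°  ·
antipodal pairs: 3

count = 3; pairs: (0,2), (1,3), (2,4)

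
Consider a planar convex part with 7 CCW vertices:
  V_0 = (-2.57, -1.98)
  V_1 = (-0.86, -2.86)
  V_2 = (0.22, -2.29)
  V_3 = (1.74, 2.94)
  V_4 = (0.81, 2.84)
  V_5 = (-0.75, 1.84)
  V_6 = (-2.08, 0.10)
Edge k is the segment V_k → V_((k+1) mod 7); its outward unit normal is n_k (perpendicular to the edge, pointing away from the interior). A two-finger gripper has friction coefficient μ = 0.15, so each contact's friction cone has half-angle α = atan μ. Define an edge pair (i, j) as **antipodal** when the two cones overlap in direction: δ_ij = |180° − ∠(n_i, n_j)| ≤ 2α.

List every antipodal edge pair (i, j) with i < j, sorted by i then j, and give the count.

count = 2; pairs: (1,4), (2,6)

α = atan 0.15 = 8.53°;  2α = 17.06°
n_0 = (-0.4576, -0.8892)
n_1 = (+0.4668, -0.8844)
n_2 = (+0.9603, -0.2791)
n_3 = (-0.1069, +0.9943)
n_4 = (-0.5397, +0.8419)
n_5 = (-0.7945, +0.6073)
n_6 = (-0.9734, +0.2293)
  (0,1): δ = 124.94°  ·
  (0,2): δ = 78.97°  ·
  (0,3): δ = 33.37°  ·
  (0,4): δ = 59.89°  ·
  (0,5): δ = 79.84°  ·
  (0,6): δ = 103.98°  ·
  (1,2): δ = 134.03°  ·
  (1,3): δ = 21.69°  ·
  (1,4): δ = 4.84°  ✓
  (1,5): δ = 24.78°  ·
  (1,6): δ = 48.92°  ·
  (2,3): δ = 67.66°  ·
  (2,4): δ = 41.13°  ·
  (2,5): δ = 21.19°  ·
  (2,6): δ = 2.95°  ✓
  (3,4): δ = 153.48°  ·
  (3,5): δ = 133.53°  ·
  (3,6): δ = 109.39°  ·
  (4,5): δ = 160.05°  ·
  (4,6): δ = 135.92°  ·
  (5,6): δ = 155.86°  ·
antipodal pairs: 2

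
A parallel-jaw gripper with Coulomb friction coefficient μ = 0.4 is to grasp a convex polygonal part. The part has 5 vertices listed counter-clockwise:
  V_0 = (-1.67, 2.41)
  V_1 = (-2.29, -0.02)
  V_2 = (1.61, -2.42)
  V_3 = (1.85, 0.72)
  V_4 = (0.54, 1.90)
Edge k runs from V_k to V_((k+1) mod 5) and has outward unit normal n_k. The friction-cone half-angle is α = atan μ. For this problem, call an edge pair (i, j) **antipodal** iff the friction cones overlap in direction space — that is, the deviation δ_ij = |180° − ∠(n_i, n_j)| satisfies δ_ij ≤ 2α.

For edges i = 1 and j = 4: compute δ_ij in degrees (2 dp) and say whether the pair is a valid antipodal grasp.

α = atan 0.4 = 21.80°;  2α = 43.60°
edge 1: e_1 = (+3.90, -2.40);  n_1 = (-0.5241, -0.8517)
edge 4: e_4 = (-2.21, +0.51);  n_4 = (+0.2249, +0.9744)
∠(n_1, n_4) = 161.39°
δ = |180° − 161.39°| = 18.61°
18.61° ≤ 2α = 43.60°  →  valid

δ = 18.61°, valid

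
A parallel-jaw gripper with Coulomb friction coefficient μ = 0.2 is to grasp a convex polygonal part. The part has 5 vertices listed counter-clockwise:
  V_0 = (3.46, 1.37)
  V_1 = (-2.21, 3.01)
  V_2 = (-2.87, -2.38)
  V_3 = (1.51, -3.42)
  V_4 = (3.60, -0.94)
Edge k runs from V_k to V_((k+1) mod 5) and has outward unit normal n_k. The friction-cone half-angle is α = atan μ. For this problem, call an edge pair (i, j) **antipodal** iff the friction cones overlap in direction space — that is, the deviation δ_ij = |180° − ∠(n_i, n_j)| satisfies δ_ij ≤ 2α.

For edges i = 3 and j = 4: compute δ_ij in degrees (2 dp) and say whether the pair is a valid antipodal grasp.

α = atan 0.2 = 11.31°;  2α = 22.62°
edge 3: e_3 = (+2.09, +2.48);  n_3 = (+0.7647, -0.6444)
edge 4: e_4 = (-0.14, +2.31);  n_4 = (+0.9982, +0.0605)
∠(n_3, n_4) = 43.59°
δ = |180° − 43.59°| = 136.41°
136.41° > 2α = 22.62°  →  invalid

δ = 136.41°, invalid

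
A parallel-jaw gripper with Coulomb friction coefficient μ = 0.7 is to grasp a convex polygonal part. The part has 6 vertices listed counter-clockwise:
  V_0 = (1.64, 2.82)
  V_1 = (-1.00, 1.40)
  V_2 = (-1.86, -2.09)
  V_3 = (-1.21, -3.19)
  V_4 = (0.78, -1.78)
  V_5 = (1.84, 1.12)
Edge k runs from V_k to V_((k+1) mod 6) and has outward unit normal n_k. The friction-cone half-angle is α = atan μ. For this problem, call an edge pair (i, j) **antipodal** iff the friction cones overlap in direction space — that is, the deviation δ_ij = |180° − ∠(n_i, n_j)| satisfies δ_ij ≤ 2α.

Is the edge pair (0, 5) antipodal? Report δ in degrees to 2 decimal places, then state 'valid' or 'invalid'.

α = atan 0.7 = 34.99°;  2α = 69.98°
edge 0: e_0 = (-2.64, -1.42);  n_0 = (-0.4737, +0.8807)
edge 5: e_5 = (-0.20, +1.70);  n_5 = (+0.9932, +0.1168)
∠(n_0, n_5) = 111.57°
δ = |180° − 111.57°| = 68.43°
68.43° ≤ 2α = 69.98°  →  valid

δ = 68.43°, valid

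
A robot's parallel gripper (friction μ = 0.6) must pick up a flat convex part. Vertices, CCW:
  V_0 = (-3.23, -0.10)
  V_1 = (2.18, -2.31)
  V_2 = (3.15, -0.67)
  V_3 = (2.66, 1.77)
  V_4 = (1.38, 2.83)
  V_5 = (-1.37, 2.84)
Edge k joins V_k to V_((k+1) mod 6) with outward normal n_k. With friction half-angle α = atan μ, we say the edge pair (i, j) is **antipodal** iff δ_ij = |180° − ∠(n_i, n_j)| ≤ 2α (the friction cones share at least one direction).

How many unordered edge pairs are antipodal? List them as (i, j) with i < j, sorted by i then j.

α = atan 0.6 = 30.96°;  2α = 61.93°
n_0 = (-0.3782, -0.9257)
n_1 = (+0.8607, -0.5091)
n_2 = (+0.9804, +0.1969)
n_3 = (+0.6378, +0.7702)
n_4 = (+0.0036, +1.0000)
n_5 = (-0.8451, +0.5346)
  (0,1): δ = 98.38°  ·
  (0,2): δ = 56.42°  ✓
  (0,3): δ = 17.41°  ✓
  (0,4): δ = 22.01°  ✓
  (0,5): δ = 79.90°  ·
  (1,2): δ = 138.04°  ·
  (1,3): δ = 99.03°  ·
  (1,4): δ = 59.61°  ✓
  (1,5): δ = 1.72°  ✓
  (2,3): δ = 140.98°  ·
  (2,4): δ = 101.56°  ·
  (2,5): δ = 43.67°  ✓
  (3,4): δ = 140.58°  ·
  (3,5): δ = 82.69°  ·
  (4,5): δ = 122.11°  ·
antipodal pairs: 6

count = 6; pairs: (0,2), (0,3), (0,4), (1,4), (1,5), (2,5)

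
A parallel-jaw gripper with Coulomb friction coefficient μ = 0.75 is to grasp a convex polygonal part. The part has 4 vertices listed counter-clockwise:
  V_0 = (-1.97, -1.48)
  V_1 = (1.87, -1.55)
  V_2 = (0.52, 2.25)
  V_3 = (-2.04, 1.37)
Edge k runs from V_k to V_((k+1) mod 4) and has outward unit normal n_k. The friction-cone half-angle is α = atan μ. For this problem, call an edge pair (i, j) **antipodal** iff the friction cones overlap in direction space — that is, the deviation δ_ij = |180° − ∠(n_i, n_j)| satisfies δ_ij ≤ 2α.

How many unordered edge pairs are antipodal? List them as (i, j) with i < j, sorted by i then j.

count = 3; pairs: (0,1), (0,2), (1,3)

α = atan 0.75 = 36.87°;  2α = 73.74°
n_0 = (-0.0182, -0.9998)
n_1 = (+0.9423, +0.3348)
n_2 = (-0.3251, +0.9457)
n_3 = (-0.9997, -0.0246)
  (0,1): δ = 69.40°  ✓
  (0,2): δ = 20.01°  ✓
  (0,3): δ = 92.45°  ·
  (1,2): δ = 90.59°  ·
  (1,3): δ = 18.15°  ✓
  (2,3): δ = 107.56°  ·
antipodal pairs: 3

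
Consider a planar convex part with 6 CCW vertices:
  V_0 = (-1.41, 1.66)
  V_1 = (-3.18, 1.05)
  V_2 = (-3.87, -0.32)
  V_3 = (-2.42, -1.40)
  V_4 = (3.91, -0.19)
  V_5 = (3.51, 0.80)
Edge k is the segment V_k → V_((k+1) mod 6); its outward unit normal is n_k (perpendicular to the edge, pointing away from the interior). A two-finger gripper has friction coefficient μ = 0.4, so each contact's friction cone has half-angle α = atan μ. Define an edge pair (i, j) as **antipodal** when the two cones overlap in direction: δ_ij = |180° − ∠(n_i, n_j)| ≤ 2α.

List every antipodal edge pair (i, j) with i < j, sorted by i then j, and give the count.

α = atan 0.4 = 21.80°;  2α = 43.60°
n_0 = (-0.3258, +0.9454)
n_1 = (-0.8931, +0.4498)
n_2 = (-0.5973, -0.8020)
n_3 = (+0.1878, -0.9822)
n_4 = (+0.9272, +0.3746)
n_5 = (+0.1722, +0.9851)
  (0,1): δ = 135.75°  ·
  (0,2): δ = 55.70°  ·
  (0,3): δ = 8.19°  ✓
  (0,4): δ = 92.99°  ·
  (0,5): δ = 151.07°  ·
  (1,2): δ = 99.95°  ·
  (1,3): δ = 52.45°  ·
  (1,4): δ = 48.73°  ·
  (1,5): δ = 106.82°  ·
  (2,3): δ = 132.50°  ·
  (2,4): δ = 31.32°  ✓
  (2,5): δ = 26.76°  ✓
  (3,4): δ = 78.82°  ·
  (3,5): δ = 20.74°  ✓
  (4,5): δ = 121.92°  ·
antipodal pairs: 4

count = 4; pairs: (0,3), (2,4), (2,5), (3,5)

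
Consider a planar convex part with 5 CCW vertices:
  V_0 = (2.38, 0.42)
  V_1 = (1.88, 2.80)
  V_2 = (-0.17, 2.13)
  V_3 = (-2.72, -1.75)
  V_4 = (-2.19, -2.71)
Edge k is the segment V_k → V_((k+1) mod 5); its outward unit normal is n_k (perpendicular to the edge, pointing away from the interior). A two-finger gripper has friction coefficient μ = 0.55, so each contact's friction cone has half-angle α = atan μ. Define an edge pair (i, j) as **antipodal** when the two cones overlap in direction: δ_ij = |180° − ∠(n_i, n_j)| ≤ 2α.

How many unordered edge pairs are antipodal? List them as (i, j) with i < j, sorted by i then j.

α = atan 0.55 = 28.81°;  2α = 57.62°
n_0 = (+0.9786, +0.2056)
n_1 = (-0.3107, +0.9505)
n_2 = (-0.8357, +0.5492)
n_3 = (-0.8754, -0.4833)
n_4 = (+0.5651, -0.8250)
  (0,1): δ = 83.77°  ·
  (0,2): δ = 45.18°  ✓
  (0,3): δ = 17.04°  ✓
  (0,4): δ = 112.54°  ·
  (1,2): δ = 141.41°  ·
  (1,3): δ = 79.20°  ·
  (1,4): δ = 16.31°  ✓
  (2,3): δ = 117.78°  ·
  (2,4): δ = 22.28°  ✓
  (3,4): δ = 84.50°  ·
antipodal pairs: 4

count = 4; pairs: (0,2), (0,3), (1,4), (2,4)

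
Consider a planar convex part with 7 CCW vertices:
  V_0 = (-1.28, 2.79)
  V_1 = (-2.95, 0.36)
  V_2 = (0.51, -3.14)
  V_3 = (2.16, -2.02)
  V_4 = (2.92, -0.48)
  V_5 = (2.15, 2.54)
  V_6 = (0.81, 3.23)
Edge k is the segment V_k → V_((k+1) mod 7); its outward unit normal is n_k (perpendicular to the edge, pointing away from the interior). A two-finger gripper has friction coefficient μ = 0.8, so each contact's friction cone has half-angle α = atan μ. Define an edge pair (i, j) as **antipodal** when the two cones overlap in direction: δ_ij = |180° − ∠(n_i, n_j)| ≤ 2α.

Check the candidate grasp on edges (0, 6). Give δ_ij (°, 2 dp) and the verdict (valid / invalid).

δ = 136.39°, invalid

α = atan 0.8 = 38.66°;  2α = 77.32°
edge 0: e_0 = (-1.67, -2.43);  n_0 = (-0.8241, +0.5664)
edge 6: e_6 = (-2.09, -0.44);  n_6 = (-0.2060, +0.9785)
∠(n_0, n_6) = 43.61°
δ = |180° − 43.61°| = 136.39°
136.39° > 2α = 77.32°  →  invalid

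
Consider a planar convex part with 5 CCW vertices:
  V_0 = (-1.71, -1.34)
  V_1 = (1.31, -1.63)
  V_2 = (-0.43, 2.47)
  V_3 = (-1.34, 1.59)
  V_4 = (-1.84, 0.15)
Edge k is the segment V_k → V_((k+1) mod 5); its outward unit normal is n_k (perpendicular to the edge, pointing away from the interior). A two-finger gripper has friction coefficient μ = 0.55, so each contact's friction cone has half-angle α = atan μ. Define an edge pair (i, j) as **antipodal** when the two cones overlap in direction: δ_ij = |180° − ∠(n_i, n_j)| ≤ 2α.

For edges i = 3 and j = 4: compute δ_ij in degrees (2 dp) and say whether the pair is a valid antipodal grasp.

α = atan 0.55 = 28.81°;  2α = 57.62°
edge 3: e_3 = (-0.50, -1.44);  n_3 = (-0.9447, +0.3280)
edge 4: e_4 = (+0.13, -1.49);  n_4 = (-0.9962, -0.0869)
∠(n_3, n_4) = 24.13°
δ = |180° − 24.13°| = 155.87°
155.87° > 2α = 57.62°  →  invalid

δ = 155.87°, invalid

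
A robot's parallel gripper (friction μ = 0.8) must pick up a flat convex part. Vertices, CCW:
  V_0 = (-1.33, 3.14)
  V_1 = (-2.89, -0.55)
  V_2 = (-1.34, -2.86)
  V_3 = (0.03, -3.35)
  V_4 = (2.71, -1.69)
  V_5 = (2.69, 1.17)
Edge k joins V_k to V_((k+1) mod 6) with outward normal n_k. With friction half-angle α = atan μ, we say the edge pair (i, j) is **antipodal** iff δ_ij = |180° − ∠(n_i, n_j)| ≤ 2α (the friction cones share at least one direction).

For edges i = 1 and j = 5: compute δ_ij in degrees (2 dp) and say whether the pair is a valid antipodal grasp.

α = atan 0.8 = 38.66°;  2α = 77.32°
edge 1: e_1 = (+1.55, -2.31);  n_1 = (-0.8304, -0.5572)
edge 5: e_5 = (-4.02, +1.97);  n_5 = (+0.4401, +0.8980)
∠(n_1, n_5) = 149.97°
δ = |180° − 149.97°| = 30.03°
30.03° ≤ 2α = 77.32°  →  valid

δ = 30.03°, valid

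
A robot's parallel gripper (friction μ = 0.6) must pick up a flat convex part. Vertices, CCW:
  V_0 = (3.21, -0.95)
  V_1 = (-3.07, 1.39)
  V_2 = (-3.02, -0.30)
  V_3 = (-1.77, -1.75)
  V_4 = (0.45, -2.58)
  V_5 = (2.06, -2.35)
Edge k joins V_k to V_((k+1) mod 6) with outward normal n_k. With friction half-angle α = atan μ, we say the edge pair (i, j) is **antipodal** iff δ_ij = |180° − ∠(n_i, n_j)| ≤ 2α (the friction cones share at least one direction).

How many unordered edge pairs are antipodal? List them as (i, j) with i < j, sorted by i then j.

α = atan 0.6 = 30.96°;  2α = 61.93°
n_0 = (+0.3492, +0.9371)
n_1 = (-0.9996, -0.0296)
n_2 = (-0.7574, -0.6529)
n_3 = (-0.3502, -0.9367)
n_4 = (+0.1414, -0.9899)
n_5 = (+0.7727, -0.6347)
  (0,1): δ = 67.87°  ·
  (0,2): δ = 28.80°  ✓
  (0,3): δ = 0.06°  ✓
  (0,4): δ = 28.57°  ✓
  (0,5): δ = 71.04°  ·
  (1,2): δ = 140.93°  ·
  (1,3): δ = 112.19°  ·
  (1,4): δ = 83.56°  ·
  (1,5): δ = 41.10°  ✓
  (2,3): δ = 151.26°  ·
  (2,4): δ = 122.63°  ·
  (2,5): δ = 80.16°  ·
  (3,4): δ = 151.37°  ·
  (3,5): δ = 108.90°  ·
  (4,5): δ = 137.53°  ·
antipodal pairs: 4

count = 4; pairs: (0,2), (0,3), (0,4), (1,5)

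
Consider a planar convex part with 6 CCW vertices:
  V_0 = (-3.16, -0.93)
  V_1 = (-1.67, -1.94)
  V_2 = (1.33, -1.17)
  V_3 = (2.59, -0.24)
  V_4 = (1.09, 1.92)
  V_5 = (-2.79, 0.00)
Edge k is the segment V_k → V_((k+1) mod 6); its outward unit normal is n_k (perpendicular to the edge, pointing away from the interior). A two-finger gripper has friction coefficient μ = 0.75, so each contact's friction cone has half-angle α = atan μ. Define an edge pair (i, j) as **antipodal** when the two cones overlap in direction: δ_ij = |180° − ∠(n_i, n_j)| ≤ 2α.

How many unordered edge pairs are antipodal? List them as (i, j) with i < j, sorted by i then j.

count = 8; pairs: (0,3), (0,4), (1,3), (1,4), (1,5), (2,4), (2,5), (3,5)

α = atan 0.75 = 36.87°;  2α = 73.74°
n_0 = (-0.5611, -0.8278)
n_1 = (+0.2486, -0.9686)
n_2 = (+0.5939, -0.8046)
n_3 = (+0.8214, +0.5704)
n_4 = (-0.4435, +0.8963)
n_5 = (-0.9292, +0.3697)
  (0,1): δ = 131.47°  ·
  (0,2): δ = 109.44°  ·
  (0,3): δ = 21.09°  ✓
  (0,4): δ = 60.46°  ✓
  (0,5): δ = 102.44°  ·
  (1,2): δ = 157.96°  ·
  (1,3): δ = 69.62°  ✓
  (1,4): δ = 11.93°  ✓
  (1,5): δ = 53.91°  ✓
  (2,3): δ = 91.65°  ·
  (2,4): δ = 10.10°  ✓
  (2,5): δ = 31.87°  ✓
  (3,4): δ = 98.45°  ·
  (3,5): δ = 56.47°  ✓
  (4,5): δ = 138.02°  ·
antipodal pairs: 8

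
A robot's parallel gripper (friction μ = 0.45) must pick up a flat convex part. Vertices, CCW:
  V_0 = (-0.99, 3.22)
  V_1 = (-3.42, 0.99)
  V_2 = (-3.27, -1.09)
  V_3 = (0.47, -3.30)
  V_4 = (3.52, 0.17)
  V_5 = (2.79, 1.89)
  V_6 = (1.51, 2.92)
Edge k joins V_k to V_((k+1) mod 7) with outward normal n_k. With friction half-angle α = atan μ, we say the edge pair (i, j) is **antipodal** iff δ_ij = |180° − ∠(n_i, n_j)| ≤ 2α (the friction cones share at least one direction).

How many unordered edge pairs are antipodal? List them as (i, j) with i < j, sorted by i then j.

α = atan 0.45 = 24.23°;  2α = 48.46°
n_0 = (-0.6761, +0.7368)
n_1 = (-0.9974, -0.0719)
n_2 = (-0.5087, -0.8609)
n_3 = (+0.7511, -0.6602)
n_4 = (+0.9205, +0.3907)
n_5 = (+0.6269, +0.7791)
n_6 = (+0.1191, +0.9929)
  (0,1): δ = 128.42°  ·
  (0,2): δ = 73.12°  ·
  (0,3): δ = 6.14°  ✓
  (0,4): δ = 70.45°  ·
  (0,5): δ = 98.63°  ·
  (0,6): δ = 130.61°  ·
  (1,2): δ = 124.70°  ·
  (1,3): δ = 45.44°  ✓
  (1,4): δ = 18.87°  ✓
  (1,5): δ = 47.05°  ✓
  (1,6): δ = 79.03°  ·
  (2,3): δ = 100.74°  ·
  (2,4): δ = 36.42°  ✓
  (2,5): δ = 8.24°  ✓
  (2,6): δ = 23.74°  ✓
  (3,4): δ = 115.69°  ·
  (3,5): δ = 87.51°  ·
  (3,6): δ = 55.53°  ·
  (4,5): δ = 151.82°  ·
  (4,6): δ = 119.84°  ·
  (5,6): δ = 148.02°  ·
antipodal pairs: 7

count = 7; pairs: (0,3), (1,3), (1,4), (1,5), (2,4), (2,5), (2,6)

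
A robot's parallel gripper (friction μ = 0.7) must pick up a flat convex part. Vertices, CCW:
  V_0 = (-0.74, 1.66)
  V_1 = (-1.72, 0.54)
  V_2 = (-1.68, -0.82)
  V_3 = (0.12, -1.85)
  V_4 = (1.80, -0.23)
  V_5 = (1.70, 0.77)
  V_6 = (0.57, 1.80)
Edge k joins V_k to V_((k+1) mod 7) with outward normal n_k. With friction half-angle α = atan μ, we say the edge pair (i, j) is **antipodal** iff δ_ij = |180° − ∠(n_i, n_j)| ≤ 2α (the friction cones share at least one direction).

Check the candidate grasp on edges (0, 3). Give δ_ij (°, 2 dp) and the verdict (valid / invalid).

δ = 4.86°, valid

α = atan 0.7 = 34.99°;  2α = 69.98°
edge 0: e_0 = (-0.98, -1.12);  n_0 = (-0.7526, +0.6585)
edge 3: e_3 = (+1.68, +1.62);  n_3 = (+0.6941, -0.7198)
∠(n_0, n_3) = 175.14°
δ = |180° − 175.14°| = 4.86°
4.86° ≤ 2α = 69.98°  →  valid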